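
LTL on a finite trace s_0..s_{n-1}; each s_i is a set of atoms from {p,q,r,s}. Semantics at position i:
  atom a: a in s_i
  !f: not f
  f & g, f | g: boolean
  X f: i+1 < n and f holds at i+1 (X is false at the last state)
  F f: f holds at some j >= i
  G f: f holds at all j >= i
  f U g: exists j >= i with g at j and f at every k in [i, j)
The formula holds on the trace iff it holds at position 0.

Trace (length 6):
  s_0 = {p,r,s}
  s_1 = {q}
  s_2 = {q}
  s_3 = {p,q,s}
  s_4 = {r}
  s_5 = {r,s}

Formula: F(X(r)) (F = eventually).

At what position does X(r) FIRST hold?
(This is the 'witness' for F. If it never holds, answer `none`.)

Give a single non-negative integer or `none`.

Answer: 3

Derivation:
s_0={p,r,s}: X(r)=False r=True
s_1={q}: X(r)=False r=False
s_2={q}: X(r)=False r=False
s_3={p,q,s}: X(r)=True r=False
s_4={r}: X(r)=True r=True
s_5={r,s}: X(r)=False r=True
F(X(r)) holds; first witness at position 3.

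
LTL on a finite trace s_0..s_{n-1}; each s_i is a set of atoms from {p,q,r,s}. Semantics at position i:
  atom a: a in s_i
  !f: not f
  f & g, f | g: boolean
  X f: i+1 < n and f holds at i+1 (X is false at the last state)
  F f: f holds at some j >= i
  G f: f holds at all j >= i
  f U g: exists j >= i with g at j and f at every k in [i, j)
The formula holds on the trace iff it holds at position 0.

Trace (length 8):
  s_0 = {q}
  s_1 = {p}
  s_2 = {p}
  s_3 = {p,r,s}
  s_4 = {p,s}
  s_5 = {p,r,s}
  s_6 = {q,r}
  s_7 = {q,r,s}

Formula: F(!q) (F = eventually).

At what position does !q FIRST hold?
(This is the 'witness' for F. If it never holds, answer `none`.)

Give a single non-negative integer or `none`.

s_0={q}: !q=False q=True
s_1={p}: !q=True q=False
s_2={p}: !q=True q=False
s_3={p,r,s}: !q=True q=False
s_4={p,s}: !q=True q=False
s_5={p,r,s}: !q=True q=False
s_6={q,r}: !q=False q=True
s_7={q,r,s}: !q=False q=True
F(!q) holds; first witness at position 1.

Answer: 1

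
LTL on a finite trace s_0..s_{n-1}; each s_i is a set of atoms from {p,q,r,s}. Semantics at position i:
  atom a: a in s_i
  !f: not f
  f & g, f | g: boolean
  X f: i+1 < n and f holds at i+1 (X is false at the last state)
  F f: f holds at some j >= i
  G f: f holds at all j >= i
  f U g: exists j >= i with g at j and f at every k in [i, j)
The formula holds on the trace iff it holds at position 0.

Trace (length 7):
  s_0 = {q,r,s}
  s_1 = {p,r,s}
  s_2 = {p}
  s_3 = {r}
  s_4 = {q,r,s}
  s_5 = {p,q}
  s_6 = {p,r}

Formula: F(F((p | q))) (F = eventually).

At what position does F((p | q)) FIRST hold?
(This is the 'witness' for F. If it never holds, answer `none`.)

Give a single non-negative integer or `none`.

s_0={q,r,s}: F((p | q))=True (p | q)=True p=False q=True
s_1={p,r,s}: F((p | q))=True (p | q)=True p=True q=False
s_2={p}: F((p | q))=True (p | q)=True p=True q=False
s_3={r}: F((p | q))=True (p | q)=False p=False q=False
s_4={q,r,s}: F((p | q))=True (p | q)=True p=False q=True
s_5={p,q}: F((p | q))=True (p | q)=True p=True q=True
s_6={p,r}: F((p | q))=True (p | q)=True p=True q=False
F(F((p | q))) holds; first witness at position 0.

Answer: 0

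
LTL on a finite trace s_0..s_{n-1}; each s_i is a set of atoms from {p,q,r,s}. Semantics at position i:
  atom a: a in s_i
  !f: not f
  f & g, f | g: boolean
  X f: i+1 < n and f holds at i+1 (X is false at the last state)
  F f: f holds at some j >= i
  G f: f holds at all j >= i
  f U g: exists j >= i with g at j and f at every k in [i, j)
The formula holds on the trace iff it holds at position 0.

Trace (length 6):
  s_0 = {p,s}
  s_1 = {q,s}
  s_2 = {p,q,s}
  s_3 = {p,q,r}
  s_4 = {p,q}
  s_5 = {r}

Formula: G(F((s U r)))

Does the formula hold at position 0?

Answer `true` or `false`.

Answer: true

Derivation:
s_0={p,s}: G(F((s U r)))=True F((s U r))=True (s U r)=True s=True r=False
s_1={q,s}: G(F((s U r)))=True F((s U r))=True (s U r)=True s=True r=False
s_2={p,q,s}: G(F((s U r)))=True F((s U r))=True (s U r)=True s=True r=False
s_3={p,q,r}: G(F((s U r)))=True F((s U r))=True (s U r)=True s=False r=True
s_4={p,q}: G(F((s U r)))=True F((s U r))=True (s U r)=False s=False r=False
s_5={r}: G(F((s U r)))=True F((s U r))=True (s U r)=True s=False r=True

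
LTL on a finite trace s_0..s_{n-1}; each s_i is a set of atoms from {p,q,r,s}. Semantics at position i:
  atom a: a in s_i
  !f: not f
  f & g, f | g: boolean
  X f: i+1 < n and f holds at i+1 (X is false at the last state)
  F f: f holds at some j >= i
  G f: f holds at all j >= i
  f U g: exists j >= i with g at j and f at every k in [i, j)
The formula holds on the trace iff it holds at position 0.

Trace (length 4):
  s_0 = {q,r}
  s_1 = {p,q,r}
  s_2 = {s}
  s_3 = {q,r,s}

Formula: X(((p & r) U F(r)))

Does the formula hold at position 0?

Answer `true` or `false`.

Answer: true

Derivation:
s_0={q,r}: X(((p & r) U F(r)))=True ((p & r) U F(r))=True (p & r)=False p=False r=True F(r)=True
s_1={p,q,r}: X(((p & r) U F(r)))=True ((p & r) U F(r))=True (p & r)=True p=True r=True F(r)=True
s_2={s}: X(((p & r) U F(r)))=True ((p & r) U F(r))=True (p & r)=False p=False r=False F(r)=True
s_3={q,r,s}: X(((p & r) U F(r)))=False ((p & r) U F(r))=True (p & r)=False p=False r=True F(r)=True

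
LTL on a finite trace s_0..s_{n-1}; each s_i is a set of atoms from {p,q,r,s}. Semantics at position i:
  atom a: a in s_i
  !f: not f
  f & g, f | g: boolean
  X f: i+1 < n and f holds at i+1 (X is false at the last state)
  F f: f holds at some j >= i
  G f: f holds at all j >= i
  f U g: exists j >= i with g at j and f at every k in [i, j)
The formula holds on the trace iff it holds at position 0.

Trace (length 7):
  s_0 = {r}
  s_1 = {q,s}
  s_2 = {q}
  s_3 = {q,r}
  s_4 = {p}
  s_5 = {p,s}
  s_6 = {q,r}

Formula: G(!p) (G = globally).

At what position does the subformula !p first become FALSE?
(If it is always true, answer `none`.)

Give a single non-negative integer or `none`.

s_0={r}: !p=True p=False
s_1={q,s}: !p=True p=False
s_2={q}: !p=True p=False
s_3={q,r}: !p=True p=False
s_4={p}: !p=False p=True
s_5={p,s}: !p=False p=True
s_6={q,r}: !p=True p=False
G(!p) holds globally = False
First violation at position 4.

Answer: 4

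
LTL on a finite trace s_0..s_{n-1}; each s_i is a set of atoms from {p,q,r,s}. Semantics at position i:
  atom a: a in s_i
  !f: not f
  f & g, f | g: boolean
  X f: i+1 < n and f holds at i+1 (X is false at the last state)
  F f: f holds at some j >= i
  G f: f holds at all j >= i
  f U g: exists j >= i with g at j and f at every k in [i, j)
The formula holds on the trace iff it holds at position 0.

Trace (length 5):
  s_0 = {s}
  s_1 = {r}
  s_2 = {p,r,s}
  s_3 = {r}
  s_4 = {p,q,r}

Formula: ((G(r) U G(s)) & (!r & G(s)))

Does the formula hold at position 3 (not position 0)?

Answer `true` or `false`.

s_0={s}: ((G(r) U G(s)) & (!r & G(s)))=False (G(r) U G(s))=False G(r)=False r=False G(s)=False s=True (!r & G(s))=False !r=True
s_1={r}: ((G(r) U G(s)) & (!r & G(s)))=False (G(r) U G(s))=False G(r)=True r=True G(s)=False s=False (!r & G(s))=False !r=False
s_2={p,r,s}: ((G(r) U G(s)) & (!r & G(s)))=False (G(r) U G(s))=False G(r)=True r=True G(s)=False s=True (!r & G(s))=False !r=False
s_3={r}: ((G(r) U G(s)) & (!r & G(s)))=False (G(r) U G(s))=False G(r)=True r=True G(s)=False s=False (!r & G(s))=False !r=False
s_4={p,q,r}: ((G(r) U G(s)) & (!r & G(s)))=False (G(r) U G(s))=False G(r)=True r=True G(s)=False s=False (!r & G(s))=False !r=False
Evaluating at position 3: result = False

Answer: false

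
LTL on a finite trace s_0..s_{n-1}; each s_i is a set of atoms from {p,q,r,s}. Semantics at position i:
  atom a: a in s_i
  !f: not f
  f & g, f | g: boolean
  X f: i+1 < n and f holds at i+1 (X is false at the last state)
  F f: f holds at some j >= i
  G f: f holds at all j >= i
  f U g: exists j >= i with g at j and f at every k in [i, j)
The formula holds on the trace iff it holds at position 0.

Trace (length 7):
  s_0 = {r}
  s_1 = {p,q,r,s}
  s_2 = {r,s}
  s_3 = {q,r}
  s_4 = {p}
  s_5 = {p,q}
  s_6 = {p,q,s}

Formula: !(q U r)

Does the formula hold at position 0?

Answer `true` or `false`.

Answer: false

Derivation:
s_0={r}: !(q U r)=False (q U r)=True q=False r=True
s_1={p,q,r,s}: !(q U r)=False (q U r)=True q=True r=True
s_2={r,s}: !(q U r)=False (q U r)=True q=False r=True
s_3={q,r}: !(q U r)=False (q U r)=True q=True r=True
s_4={p}: !(q U r)=True (q U r)=False q=False r=False
s_5={p,q}: !(q U r)=True (q U r)=False q=True r=False
s_6={p,q,s}: !(q U r)=True (q U r)=False q=True r=False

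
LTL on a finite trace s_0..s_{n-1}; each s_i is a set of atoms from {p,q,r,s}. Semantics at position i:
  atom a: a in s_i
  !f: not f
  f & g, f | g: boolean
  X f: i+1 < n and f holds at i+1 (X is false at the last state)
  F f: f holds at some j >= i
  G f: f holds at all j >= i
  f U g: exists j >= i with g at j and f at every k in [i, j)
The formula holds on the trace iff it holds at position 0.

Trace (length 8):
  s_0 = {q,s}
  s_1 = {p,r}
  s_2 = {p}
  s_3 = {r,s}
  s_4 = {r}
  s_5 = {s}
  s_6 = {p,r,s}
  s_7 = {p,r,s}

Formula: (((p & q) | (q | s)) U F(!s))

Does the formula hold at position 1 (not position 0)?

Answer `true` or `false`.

s_0={q,s}: (((p & q) | (q | s)) U F(!s))=True ((p & q) | (q | s))=True (p & q)=False p=False q=True (q | s)=True s=True F(!s)=True !s=False
s_1={p,r}: (((p & q) | (q | s)) U F(!s))=True ((p & q) | (q | s))=False (p & q)=False p=True q=False (q | s)=False s=False F(!s)=True !s=True
s_2={p}: (((p & q) | (q | s)) U F(!s))=True ((p & q) | (q | s))=False (p & q)=False p=True q=False (q | s)=False s=False F(!s)=True !s=True
s_3={r,s}: (((p & q) | (q | s)) U F(!s))=True ((p & q) | (q | s))=True (p & q)=False p=False q=False (q | s)=True s=True F(!s)=True !s=False
s_4={r}: (((p & q) | (q | s)) U F(!s))=True ((p & q) | (q | s))=False (p & q)=False p=False q=False (q | s)=False s=False F(!s)=True !s=True
s_5={s}: (((p & q) | (q | s)) U F(!s))=False ((p & q) | (q | s))=True (p & q)=False p=False q=False (q | s)=True s=True F(!s)=False !s=False
s_6={p,r,s}: (((p & q) | (q | s)) U F(!s))=False ((p & q) | (q | s))=True (p & q)=False p=True q=False (q | s)=True s=True F(!s)=False !s=False
s_7={p,r,s}: (((p & q) | (q | s)) U F(!s))=False ((p & q) | (q | s))=True (p & q)=False p=True q=False (q | s)=True s=True F(!s)=False !s=False
Evaluating at position 1: result = True

Answer: true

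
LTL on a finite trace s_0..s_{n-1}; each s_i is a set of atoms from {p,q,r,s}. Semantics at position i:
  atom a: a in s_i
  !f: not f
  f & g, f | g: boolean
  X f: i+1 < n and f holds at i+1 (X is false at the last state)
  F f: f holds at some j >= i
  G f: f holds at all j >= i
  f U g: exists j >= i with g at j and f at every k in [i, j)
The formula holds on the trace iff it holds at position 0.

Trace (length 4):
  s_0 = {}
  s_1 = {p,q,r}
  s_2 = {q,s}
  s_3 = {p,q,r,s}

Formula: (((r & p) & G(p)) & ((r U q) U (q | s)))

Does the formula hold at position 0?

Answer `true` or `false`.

s_0={}: (((r & p) & G(p)) & ((r U q) U (q | s)))=False ((r & p) & G(p))=False (r & p)=False r=False p=False G(p)=False ((r U q) U (q | s))=False (r U q)=False q=False (q | s)=False s=False
s_1={p,q,r}: (((r & p) & G(p)) & ((r U q) U (q | s)))=False ((r & p) & G(p))=False (r & p)=True r=True p=True G(p)=False ((r U q) U (q | s))=True (r U q)=True q=True (q | s)=True s=False
s_2={q,s}: (((r & p) & G(p)) & ((r U q) U (q | s)))=False ((r & p) & G(p))=False (r & p)=False r=False p=False G(p)=False ((r U q) U (q | s))=True (r U q)=True q=True (q | s)=True s=True
s_3={p,q,r,s}: (((r & p) & G(p)) & ((r U q) U (q | s)))=True ((r & p) & G(p))=True (r & p)=True r=True p=True G(p)=True ((r U q) U (q | s))=True (r U q)=True q=True (q | s)=True s=True

Answer: false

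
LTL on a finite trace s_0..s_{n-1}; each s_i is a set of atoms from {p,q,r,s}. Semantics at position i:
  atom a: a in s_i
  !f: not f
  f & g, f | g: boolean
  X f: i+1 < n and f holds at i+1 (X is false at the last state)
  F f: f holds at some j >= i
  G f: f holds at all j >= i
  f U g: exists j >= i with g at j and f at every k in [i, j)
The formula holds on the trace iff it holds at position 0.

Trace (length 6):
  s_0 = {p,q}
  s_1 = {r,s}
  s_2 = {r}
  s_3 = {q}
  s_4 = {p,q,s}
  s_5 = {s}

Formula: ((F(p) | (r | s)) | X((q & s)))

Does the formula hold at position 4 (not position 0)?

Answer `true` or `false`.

Answer: true

Derivation:
s_0={p,q}: ((F(p) | (r | s)) | X((q & s)))=True (F(p) | (r | s))=True F(p)=True p=True (r | s)=False r=False s=False X((q & s))=False (q & s)=False q=True
s_1={r,s}: ((F(p) | (r | s)) | X((q & s)))=True (F(p) | (r | s))=True F(p)=True p=False (r | s)=True r=True s=True X((q & s))=False (q & s)=False q=False
s_2={r}: ((F(p) | (r | s)) | X((q & s)))=True (F(p) | (r | s))=True F(p)=True p=False (r | s)=True r=True s=False X((q & s))=False (q & s)=False q=False
s_3={q}: ((F(p) | (r | s)) | X((q & s)))=True (F(p) | (r | s))=True F(p)=True p=False (r | s)=False r=False s=False X((q & s))=True (q & s)=False q=True
s_4={p,q,s}: ((F(p) | (r | s)) | X((q & s)))=True (F(p) | (r | s))=True F(p)=True p=True (r | s)=True r=False s=True X((q & s))=False (q & s)=True q=True
s_5={s}: ((F(p) | (r | s)) | X((q & s)))=True (F(p) | (r | s))=True F(p)=False p=False (r | s)=True r=False s=True X((q & s))=False (q & s)=False q=False
Evaluating at position 4: result = True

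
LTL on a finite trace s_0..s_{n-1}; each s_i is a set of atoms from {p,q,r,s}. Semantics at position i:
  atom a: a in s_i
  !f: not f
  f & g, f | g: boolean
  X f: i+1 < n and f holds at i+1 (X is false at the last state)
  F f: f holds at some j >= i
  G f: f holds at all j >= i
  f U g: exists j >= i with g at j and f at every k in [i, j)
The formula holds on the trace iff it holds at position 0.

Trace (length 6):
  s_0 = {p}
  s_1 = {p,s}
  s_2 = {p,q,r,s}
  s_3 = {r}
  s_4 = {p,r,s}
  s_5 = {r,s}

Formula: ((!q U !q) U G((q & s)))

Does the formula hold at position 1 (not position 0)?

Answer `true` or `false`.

s_0={p}: ((!q U !q) U G((q & s)))=False (!q U !q)=True !q=True q=False G((q & s))=False (q & s)=False s=False
s_1={p,s}: ((!q U !q) U G((q & s)))=False (!q U !q)=True !q=True q=False G((q & s))=False (q & s)=False s=True
s_2={p,q,r,s}: ((!q U !q) U G((q & s)))=False (!q U !q)=False !q=False q=True G((q & s))=False (q & s)=True s=True
s_3={r}: ((!q U !q) U G((q & s)))=False (!q U !q)=True !q=True q=False G((q & s))=False (q & s)=False s=False
s_4={p,r,s}: ((!q U !q) U G((q & s)))=False (!q U !q)=True !q=True q=False G((q & s))=False (q & s)=False s=True
s_5={r,s}: ((!q U !q) U G((q & s)))=False (!q U !q)=True !q=True q=False G((q & s))=False (q & s)=False s=True
Evaluating at position 1: result = False

Answer: false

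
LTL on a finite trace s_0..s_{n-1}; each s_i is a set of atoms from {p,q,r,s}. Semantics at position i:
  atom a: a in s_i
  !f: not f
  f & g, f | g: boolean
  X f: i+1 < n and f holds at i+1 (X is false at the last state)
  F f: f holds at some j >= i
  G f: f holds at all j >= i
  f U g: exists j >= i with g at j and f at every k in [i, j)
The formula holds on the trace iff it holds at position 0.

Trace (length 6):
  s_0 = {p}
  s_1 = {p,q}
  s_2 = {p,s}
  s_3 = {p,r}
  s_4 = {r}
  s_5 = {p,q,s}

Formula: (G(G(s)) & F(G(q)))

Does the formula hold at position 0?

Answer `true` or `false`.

s_0={p}: (G(G(s)) & F(G(q)))=False G(G(s))=False G(s)=False s=False F(G(q))=True G(q)=False q=False
s_1={p,q}: (G(G(s)) & F(G(q)))=False G(G(s))=False G(s)=False s=False F(G(q))=True G(q)=False q=True
s_2={p,s}: (G(G(s)) & F(G(q)))=False G(G(s))=False G(s)=False s=True F(G(q))=True G(q)=False q=False
s_3={p,r}: (G(G(s)) & F(G(q)))=False G(G(s))=False G(s)=False s=False F(G(q))=True G(q)=False q=False
s_4={r}: (G(G(s)) & F(G(q)))=False G(G(s))=False G(s)=False s=False F(G(q))=True G(q)=False q=False
s_5={p,q,s}: (G(G(s)) & F(G(q)))=True G(G(s))=True G(s)=True s=True F(G(q))=True G(q)=True q=True

Answer: false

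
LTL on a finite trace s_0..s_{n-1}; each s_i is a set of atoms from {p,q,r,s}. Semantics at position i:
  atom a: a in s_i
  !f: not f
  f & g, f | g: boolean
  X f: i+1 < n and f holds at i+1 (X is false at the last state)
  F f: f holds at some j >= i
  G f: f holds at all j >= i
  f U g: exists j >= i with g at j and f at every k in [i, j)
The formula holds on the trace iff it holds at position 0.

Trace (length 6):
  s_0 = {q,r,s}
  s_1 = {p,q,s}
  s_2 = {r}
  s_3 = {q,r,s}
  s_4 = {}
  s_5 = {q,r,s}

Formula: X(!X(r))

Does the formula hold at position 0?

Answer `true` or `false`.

Answer: false

Derivation:
s_0={q,r,s}: X(!X(r))=False !X(r)=True X(r)=False r=True
s_1={p,q,s}: X(!X(r))=False !X(r)=False X(r)=True r=False
s_2={r}: X(!X(r))=True !X(r)=False X(r)=True r=True
s_3={q,r,s}: X(!X(r))=False !X(r)=True X(r)=False r=True
s_4={}: X(!X(r))=True !X(r)=False X(r)=True r=False
s_5={q,r,s}: X(!X(r))=False !X(r)=True X(r)=False r=True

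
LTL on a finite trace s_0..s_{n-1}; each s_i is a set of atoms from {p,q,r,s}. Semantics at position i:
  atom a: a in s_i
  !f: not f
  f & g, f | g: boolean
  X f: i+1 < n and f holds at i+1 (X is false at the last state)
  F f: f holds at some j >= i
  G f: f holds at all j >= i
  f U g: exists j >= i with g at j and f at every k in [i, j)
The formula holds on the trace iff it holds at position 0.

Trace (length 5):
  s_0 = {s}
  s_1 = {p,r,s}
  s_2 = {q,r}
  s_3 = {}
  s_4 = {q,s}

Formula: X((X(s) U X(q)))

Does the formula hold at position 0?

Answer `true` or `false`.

Answer: true

Derivation:
s_0={s}: X((X(s) U X(q)))=True (X(s) U X(q))=True X(s)=True s=True X(q)=False q=False
s_1={p,r,s}: X((X(s) U X(q)))=False (X(s) U X(q))=True X(s)=False s=True X(q)=True q=False
s_2={q,r}: X((X(s) U X(q)))=True (X(s) U X(q))=False X(s)=False s=False X(q)=False q=True
s_3={}: X((X(s) U X(q)))=False (X(s) U X(q))=True X(s)=True s=False X(q)=True q=False
s_4={q,s}: X((X(s) U X(q)))=False (X(s) U X(q))=False X(s)=False s=True X(q)=False q=True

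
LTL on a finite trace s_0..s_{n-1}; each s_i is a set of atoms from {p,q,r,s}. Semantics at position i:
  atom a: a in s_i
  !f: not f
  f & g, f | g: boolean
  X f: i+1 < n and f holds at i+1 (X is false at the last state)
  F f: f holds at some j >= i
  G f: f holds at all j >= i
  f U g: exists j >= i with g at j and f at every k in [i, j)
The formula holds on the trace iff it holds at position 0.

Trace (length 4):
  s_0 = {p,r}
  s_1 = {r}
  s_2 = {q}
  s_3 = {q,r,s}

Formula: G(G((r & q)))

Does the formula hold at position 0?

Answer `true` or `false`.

Answer: false

Derivation:
s_0={p,r}: G(G((r & q)))=False G((r & q))=False (r & q)=False r=True q=False
s_1={r}: G(G((r & q)))=False G((r & q))=False (r & q)=False r=True q=False
s_2={q}: G(G((r & q)))=False G((r & q))=False (r & q)=False r=False q=True
s_3={q,r,s}: G(G((r & q)))=True G((r & q))=True (r & q)=True r=True q=True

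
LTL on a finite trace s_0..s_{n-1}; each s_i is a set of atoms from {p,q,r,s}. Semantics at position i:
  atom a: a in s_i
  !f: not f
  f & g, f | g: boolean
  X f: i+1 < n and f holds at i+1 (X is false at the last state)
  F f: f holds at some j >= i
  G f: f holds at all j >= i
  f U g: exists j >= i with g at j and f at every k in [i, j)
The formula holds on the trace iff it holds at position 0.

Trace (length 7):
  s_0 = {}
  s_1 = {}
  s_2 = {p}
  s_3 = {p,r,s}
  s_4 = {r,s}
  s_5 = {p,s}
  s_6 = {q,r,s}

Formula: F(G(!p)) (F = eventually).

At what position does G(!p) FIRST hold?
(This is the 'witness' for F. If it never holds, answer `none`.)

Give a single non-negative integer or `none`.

s_0={}: G(!p)=False !p=True p=False
s_1={}: G(!p)=False !p=True p=False
s_2={p}: G(!p)=False !p=False p=True
s_3={p,r,s}: G(!p)=False !p=False p=True
s_4={r,s}: G(!p)=False !p=True p=False
s_5={p,s}: G(!p)=False !p=False p=True
s_6={q,r,s}: G(!p)=True !p=True p=False
F(G(!p)) holds; first witness at position 6.

Answer: 6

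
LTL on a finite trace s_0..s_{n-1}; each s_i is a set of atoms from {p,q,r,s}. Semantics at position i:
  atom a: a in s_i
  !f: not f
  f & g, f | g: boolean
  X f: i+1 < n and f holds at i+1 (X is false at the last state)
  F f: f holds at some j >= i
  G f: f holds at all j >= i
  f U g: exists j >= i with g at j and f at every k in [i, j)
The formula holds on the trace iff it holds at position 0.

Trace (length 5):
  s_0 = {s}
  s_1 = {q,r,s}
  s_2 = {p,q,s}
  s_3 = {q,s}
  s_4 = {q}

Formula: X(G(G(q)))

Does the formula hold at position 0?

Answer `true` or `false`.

Answer: true

Derivation:
s_0={s}: X(G(G(q)))=True G(G(q))=False G(q)=False q=False
s_1={q,r,s}: X(G(G(q)))=True G(G(q))=True G(q)=True q=True
s_2={p,q,s}: X(G(G(q)))=True G(G(q))=True G(q)=True q=True
s_3={q,s}: X(G(G(q)))=True G(G(q))=True G(q)=True q=True
s_4={q}: X(G(G(q)))=False G(G(q))=True G(q)=True q=True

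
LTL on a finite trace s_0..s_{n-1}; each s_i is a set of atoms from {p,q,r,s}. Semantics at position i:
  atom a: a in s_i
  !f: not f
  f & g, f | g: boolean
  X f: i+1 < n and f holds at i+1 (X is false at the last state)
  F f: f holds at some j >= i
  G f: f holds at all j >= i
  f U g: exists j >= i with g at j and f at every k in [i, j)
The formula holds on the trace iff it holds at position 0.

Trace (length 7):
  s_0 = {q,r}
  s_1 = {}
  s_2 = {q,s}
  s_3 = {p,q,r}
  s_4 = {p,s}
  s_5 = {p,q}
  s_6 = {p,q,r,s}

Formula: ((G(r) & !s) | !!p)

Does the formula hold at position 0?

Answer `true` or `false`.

Answer: false

Derivation:
s_0={q,r}: ((G(r) & !s) | !!p)=False (G(r) & !s)=False G(r)=False r=True !s=True s=False !!p=False !p=True p=False
s_1={}: ((G(r) & !s) | !!p)=False (G(r) & !s)=False G(r)=False r=False !s=True s=False !!p=False !p=True p=False
s_2={q,s}: ((G(r) & !s) | !!p)=False (G(r) & !s)=False G(r)=False r=False !s=False s=True !!p=False !p=True p=False
s_3={p,q,r}: ((G(r) & !s) | !!p)=True (G(r) & !s)=False G(r)=False r=True !s=True s=False !!p=True !p=False p=True
s_4={p,s}: ((G(r) & !s) | !!p)=True (G(r) & !s)=False G(r)=False r=False !s=False s=True !!p=True !p=False p=True
s_5={p,q}: ((G(r) & !s) | !!p)=True (G(r) & !s)=False G(r)=False r=False !s=True s=False !!p=True !p=False p=True
s_6={p,q,r,s}: ((G(r) & !s) | !!p)=True (G(r) & !s)=False G(r)=True r=True !s=False s=True !!p=True !p=False p=True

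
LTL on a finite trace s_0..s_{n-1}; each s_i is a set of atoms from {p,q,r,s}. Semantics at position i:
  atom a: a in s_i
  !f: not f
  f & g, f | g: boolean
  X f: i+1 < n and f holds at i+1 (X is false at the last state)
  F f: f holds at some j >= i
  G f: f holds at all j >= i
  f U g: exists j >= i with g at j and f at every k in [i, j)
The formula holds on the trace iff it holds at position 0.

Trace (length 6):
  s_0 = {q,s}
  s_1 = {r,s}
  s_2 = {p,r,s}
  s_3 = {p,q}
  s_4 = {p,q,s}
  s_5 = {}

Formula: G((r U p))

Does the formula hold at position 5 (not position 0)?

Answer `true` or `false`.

s_0={q,s}: G((r U p))=False (r U p)=False r=False p=False
s_1={r,s}: G((r U p))=False (r U p)=True r=True p=False
s_2={p,r,s}: G((r U p))=False (r U p)=True r=True p=True
s_3={p,q}: G((r U p))=False (r U p)=True r=False p=True
s_4={p,q,s}: G((r U p))=False (r U p)=True r=False p=True
s_5={}: G((r U p))=False (r U p)=False r=False p=False
Evaluating at position 5: result = False

Answer: false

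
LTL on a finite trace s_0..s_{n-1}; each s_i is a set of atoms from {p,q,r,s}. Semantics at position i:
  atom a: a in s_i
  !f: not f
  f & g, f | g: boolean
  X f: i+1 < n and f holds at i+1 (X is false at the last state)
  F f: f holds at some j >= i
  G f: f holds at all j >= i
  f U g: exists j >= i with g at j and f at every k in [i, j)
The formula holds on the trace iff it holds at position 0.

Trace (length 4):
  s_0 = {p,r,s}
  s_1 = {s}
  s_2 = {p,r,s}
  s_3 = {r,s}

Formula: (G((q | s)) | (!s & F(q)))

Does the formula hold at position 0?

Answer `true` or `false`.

Answer: true

Derivation:
s_0={p,r,s}: (G((q | s)) | (!s & F(q)))=True G((q | s))=True (q | s)=True q=False s=True (!s & F(q))=False !s=False F(q)=False
s_1={s}: (G((q | s)) | (!s & F(q)))=True G((q | s))=True (q | s)=True q=False s=True (!s & F(q))=False !s=False F(q)=False
s_2={p,r,s}: (G((q | s)) | (!s & F(q)))=True G((q | s))=True (q | s)=True q=False s=True (!s & F(q))=False !s=False F(q)=False
s_3={r,s}: (G((q | s)) | (!s & F(q)))=True G((q | s))=True (q | s)=True q=False s=True (!s & F(q))=False !s=False F(q)=False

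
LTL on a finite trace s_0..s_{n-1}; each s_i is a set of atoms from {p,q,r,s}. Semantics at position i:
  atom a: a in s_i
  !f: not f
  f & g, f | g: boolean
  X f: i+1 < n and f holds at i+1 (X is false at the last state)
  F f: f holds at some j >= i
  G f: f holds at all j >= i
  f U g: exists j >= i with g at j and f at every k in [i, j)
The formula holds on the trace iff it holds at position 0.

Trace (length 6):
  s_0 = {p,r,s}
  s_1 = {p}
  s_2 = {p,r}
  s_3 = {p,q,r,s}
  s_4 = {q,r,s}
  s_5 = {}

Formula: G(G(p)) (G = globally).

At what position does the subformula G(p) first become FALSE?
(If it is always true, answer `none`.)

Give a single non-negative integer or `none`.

s_0={p,r,s}: G(p)=False p=True
s_1={p}: G(p)=False p=True
s_2={p,r}: G(p)=False p=True
s_3={p,q,r,s}: G(p)=False p=True
s_4={q,r,s}: G(p)=False p=False
s_5={}: G(p)=False p=False
G(G(p)) holds globally = False
First violation at position 0.

Answer: 0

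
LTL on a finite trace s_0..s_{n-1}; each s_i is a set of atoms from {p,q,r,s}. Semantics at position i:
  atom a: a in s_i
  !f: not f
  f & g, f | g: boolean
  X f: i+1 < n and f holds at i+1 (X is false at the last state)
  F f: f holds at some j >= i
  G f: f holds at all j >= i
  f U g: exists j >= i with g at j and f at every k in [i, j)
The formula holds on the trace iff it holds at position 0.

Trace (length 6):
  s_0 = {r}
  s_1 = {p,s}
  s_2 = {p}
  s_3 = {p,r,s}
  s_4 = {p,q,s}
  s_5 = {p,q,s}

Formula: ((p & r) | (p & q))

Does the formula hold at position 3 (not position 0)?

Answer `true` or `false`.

Answer: true

Derivation:
s_0={r}: ((p & r) | (p & q))=False (p & r)=False p=False r=True (p & q)=False q=False
s_1={p,s}: ((p & r) | (p & q))=False (p & r)=False p=True r=False (p & q)=False q=False
s_2={p}: ((p & r) | (p & q))=False (p & r)=False p=True r=False (p & q)=False q=False
s_3={p,r,s}: ((p & r) | (p & q))=True (p & r)=True p=True r=True (p & q)=False q=False
s_4={p,q,s}: ((p & r) | (p & q))=True (p & r)=False p=True r=False (p & q)=True q=True
s_5={p,q,s}: ((p & r) | (p & q))=True (p & r)=False p=True r=False (p & q)=True q=True
Evaluating at position 3: result = True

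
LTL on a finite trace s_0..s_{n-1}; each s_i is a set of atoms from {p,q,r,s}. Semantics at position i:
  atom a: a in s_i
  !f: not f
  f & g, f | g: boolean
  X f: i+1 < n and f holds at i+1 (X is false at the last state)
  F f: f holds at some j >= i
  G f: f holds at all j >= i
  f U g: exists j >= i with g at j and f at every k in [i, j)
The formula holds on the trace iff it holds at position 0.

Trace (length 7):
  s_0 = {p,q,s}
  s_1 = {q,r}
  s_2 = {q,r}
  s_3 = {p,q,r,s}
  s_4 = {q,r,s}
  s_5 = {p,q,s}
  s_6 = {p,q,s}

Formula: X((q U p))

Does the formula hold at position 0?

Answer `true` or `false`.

Answer: true

Derivation:
s_0={p,q,s}: X((q U p))=True (q U p)=True q=True p=True
s_1={q,r}: X((q U p))=True (q U p)=True q=True p=False
s_2={q,r}: X((q U p))=True (q U p)=True q=True p=False
s_3={p,q,r,s}: X((q U p))=True (q U p)=True q=True p=True
s_4={q,r,s}: X((q U p))=True (q U p)=True q=True p=False
s_5={p,q,s}: X((q U p))=True (q U p)=True q=True p=True
s_6={p,q,s}: X((q U p))=False (q U p)=True q=True p=True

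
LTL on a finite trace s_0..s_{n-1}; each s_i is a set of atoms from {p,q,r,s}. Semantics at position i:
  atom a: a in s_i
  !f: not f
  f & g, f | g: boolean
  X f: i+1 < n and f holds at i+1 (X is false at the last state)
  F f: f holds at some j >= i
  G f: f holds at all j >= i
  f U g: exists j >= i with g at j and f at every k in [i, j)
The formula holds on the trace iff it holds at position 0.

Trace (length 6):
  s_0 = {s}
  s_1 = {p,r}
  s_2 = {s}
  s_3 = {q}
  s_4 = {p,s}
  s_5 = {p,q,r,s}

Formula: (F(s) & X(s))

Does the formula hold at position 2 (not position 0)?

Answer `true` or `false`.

Answer: false

Derivation:
s_0={s}: (F(s) & X(s))=False F(s)=True s=True X(s)=False
s_1={p,r}: (F(s) & X(s))=True F(s)=True s=False X(s)=True
s_2={s}: (F(s) & X(s))=False F(s)=True s=True X(s)=False
s_3={q}: (F(s) & X(s))=True F(s)=True s=False X(s)=True
s_4={p,s}: (F(s) & X(s))=True F(s)=True s=True X(s)=True
s_5={p,q,r,s}: (F(s) & X(s))=False F(s)=True s=True X(s)=False
Evaluating at position 2: result = False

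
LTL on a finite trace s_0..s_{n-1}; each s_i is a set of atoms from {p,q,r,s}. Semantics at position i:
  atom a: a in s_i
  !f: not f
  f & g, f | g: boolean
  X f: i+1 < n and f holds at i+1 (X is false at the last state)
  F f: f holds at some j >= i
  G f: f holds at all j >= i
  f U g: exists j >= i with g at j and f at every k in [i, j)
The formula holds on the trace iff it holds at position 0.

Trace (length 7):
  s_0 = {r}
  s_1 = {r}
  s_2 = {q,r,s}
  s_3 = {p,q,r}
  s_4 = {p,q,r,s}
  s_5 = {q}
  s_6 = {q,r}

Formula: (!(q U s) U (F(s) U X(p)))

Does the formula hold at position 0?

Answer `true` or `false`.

s_0={r}: (!(q U s) U (F(s) U X(p)))=True !(q U s)=True (q U s)=False q=False s=False (F(s) U X(p))=True F(s)=True X(p)=False p=False
s_1={r}: (!(q U s) U (F(s) U X(p)))=True !(q U s)=True (q U s)=False q=False s=False (F(s) U X(p))=True F(s)=True X(p)=False p=False
s_2={q,r,s}: (!(q U s) U (F(s) U X(p)))=True !(q U s)=False (q U s)=True q=True s=True (F(s) U X(p))=True F(s)=True X(p)=True p=False
s_3={p,q,r}: (!(q U s) U (F(s) U X(p)))=True !(q U s)=False (q U s)=True q=True s=False (F(s) U X(p))=True F(s)=True X(p)=True p=True
s_4={p,q,r,s}: (!(q U s) U (F(s) U X(p)))=False !(q U s)=False (q U s)=True q=True s=True (F(s) U X(p))=False F(s)=True X(p)=False p=True
s_5={q}: (!(q U s) U (F(s) U X(p)))=False !(q U s)=True (q U s)=False q=True s=False (F(s) U X(p))=False F(s)=False X(p)=False p=False
s_6={q,r}: (!(q U s) U (F(s) U X(p)))=False !(q U s)=True (q U s)=False q=True s=False (F(s) U X(p))=False F(s)=False X(p)=False p=False

Answer: true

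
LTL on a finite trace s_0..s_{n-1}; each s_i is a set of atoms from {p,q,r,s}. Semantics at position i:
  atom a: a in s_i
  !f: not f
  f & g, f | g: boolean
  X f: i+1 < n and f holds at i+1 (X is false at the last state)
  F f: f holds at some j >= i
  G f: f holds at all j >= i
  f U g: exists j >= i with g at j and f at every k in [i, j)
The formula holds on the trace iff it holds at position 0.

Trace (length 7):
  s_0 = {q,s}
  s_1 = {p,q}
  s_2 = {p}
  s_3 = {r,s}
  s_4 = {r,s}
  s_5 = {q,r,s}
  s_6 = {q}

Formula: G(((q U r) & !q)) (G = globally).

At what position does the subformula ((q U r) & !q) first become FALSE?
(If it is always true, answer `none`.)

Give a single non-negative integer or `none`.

Answer: 0

Derivation:
s_0={q,s}: ((q U r) & !q)=False (q U r)=False q=True r=False !q=False
s_1={p,q}: ((q U r) & !q)=False (q U r)=False q=True r=False !q=False
s_2={p}: ((q U r) & !q)=False (q U r)=False q=False r=False !q=True
s_3={r,s}: ((q U r) & !q)=True (q U r)=True q=False r=True !q=True
s_4={r,s}: ((q U r) & !q)=True (q U r)=True q=False r=True !q=True
s_5={q,r,s}: ((q U r) & !q)=False (q U r)=True q=True r=True !q=False
s_6={q}: ((q U r) & !q)=False (q U r)=False q=True r=False !q=False
G(((q U r) & !q)) holds globally = False
First violation at position 0.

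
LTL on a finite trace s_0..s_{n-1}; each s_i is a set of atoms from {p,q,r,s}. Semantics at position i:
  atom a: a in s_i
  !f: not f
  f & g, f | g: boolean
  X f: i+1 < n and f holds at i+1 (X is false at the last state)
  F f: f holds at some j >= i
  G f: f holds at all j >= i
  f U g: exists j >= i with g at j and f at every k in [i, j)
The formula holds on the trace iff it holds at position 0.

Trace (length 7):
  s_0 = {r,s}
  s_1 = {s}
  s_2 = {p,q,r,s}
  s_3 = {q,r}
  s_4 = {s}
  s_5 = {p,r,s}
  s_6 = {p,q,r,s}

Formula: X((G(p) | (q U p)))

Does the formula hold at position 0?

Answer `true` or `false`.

Answer: false

Derivation:
s_0={r,s}: X((G(p) | (q U p)))=False (G(p) | (q U p))=False G(p)=False p=False (q U p)=False q=False
s_1={s}: X((G(p) | (q U p)))=True (G(p) | (q U p))=False G(p)=False p=False (q U p)=False q=False
s_2={p,q,r,s}: X((G(p) | (q U p)))=False (G(p) | (q U p))=True G(p)=False p=True (q U p)=True q=True
s_3={q,r}: X((G(p) | (q U p)))=False (G(p) | (q U p))=False G(p)=False p=False (q U p)=False q=True
s_4={s}: X((G(p) | (q U p)))=True (G(p) | (q U p))=False G(p)=False p=False (q U p)=False q=False
s_5={p,r,s}: X((G(p) | (q U p)))=True (G(p) | (q U p))=True G(p)=True p=True (q U p)=True q=False
s_6={p,q,r,s}: X((G(p) | (q U p)))=False (G(p) | (q U p))=True G(p)=True p=True (q U p)=True q=True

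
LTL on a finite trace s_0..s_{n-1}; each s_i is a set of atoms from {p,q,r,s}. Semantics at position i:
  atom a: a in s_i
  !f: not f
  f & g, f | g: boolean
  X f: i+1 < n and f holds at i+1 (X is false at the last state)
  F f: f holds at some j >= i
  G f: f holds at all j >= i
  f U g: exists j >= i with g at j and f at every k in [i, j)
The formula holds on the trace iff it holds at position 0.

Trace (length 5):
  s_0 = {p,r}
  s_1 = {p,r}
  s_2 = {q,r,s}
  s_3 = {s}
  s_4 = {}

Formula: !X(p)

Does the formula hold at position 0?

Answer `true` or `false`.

s_0={p,r}: !X(p)=False X(p)=True p=True
s_1={p,r}: !X(p)=True X(p)=False p=True
s_2={q,r,s}: !X(p)=True X(p)=False p=False
s_3={s}: !X(p)=True X(p)=False p=False
s_4={}: !X(p)=True X(p)=False p=False

Answer: false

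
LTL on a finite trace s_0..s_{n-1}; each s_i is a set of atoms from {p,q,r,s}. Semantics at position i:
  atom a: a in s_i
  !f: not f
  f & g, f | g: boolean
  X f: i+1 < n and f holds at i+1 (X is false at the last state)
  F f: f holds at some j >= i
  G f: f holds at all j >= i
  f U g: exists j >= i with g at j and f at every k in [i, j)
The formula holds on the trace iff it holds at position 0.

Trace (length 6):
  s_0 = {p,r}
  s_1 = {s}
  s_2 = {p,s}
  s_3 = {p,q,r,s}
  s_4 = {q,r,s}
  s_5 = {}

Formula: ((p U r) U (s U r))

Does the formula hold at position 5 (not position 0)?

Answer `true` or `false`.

s_0={p,r}: ((p U r) U (s U r))=True (p U r)=True p=True r=True (s U r)=True s=False
s_1={s}: ((p U r) U (s U r))=True (p U r)=False p=False r=False (s U r)=True s=True
s_2={p,s}: ((p U r) U (s U r))=True (p U r)=True p=True r=False (s U r)=True s=True
s_3={p,q,r,s}: ((p U r) U (s U r))=True (p U r)=True p=True r=True (s U r)=True s=True
s_4={q,r,s}: ((p U r) U (s U r))=True (p U r)=True p=False r=True (s U r)=True s=True
s_5={}: ((p U r) U (s U r))=False (p U r)=False p=False r=False (s U r)=False s=False
Evaluating at position 5: result = False

Answer: false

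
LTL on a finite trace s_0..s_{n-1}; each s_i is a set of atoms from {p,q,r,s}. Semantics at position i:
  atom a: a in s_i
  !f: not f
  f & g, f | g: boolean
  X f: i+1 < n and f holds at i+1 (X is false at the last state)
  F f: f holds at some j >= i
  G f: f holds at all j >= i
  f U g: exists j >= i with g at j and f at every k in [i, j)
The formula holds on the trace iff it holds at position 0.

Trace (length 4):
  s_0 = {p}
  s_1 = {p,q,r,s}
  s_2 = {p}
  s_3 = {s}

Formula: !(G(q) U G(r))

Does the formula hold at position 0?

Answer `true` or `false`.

Answer: true

Derivation:
s_0={p}: !(G(q) U G(r))=True (G(q) U G(r))=False G(q)=False q=False G(r)=False r=False
s_1={p,q,r,s}: !(G(q) U G(r))=True (G(q) U G(r))=False G(q)=False q=True G(r)=False r=True
s_2={p}: !(G(q) U G(r))=True (G(q) U G(r))=False G(q)=False q=False G(r)=False r=False
s_3={s}: !(G(q) U G(r))=True (G(q) U G(r))=False G(q)=False q=False G(r)=False r=False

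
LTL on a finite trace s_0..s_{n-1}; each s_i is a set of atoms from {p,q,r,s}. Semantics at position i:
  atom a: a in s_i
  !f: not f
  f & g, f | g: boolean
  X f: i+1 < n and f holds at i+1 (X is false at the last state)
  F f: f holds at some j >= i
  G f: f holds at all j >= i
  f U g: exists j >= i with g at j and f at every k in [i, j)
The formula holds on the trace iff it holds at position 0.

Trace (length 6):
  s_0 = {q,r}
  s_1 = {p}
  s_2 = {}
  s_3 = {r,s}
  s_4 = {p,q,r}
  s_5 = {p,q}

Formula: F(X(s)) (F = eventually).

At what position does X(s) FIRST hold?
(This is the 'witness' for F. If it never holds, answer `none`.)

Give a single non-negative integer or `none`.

s_0={q,r}: X(s)=False s=False
s_1={p}: X(s)=False s=False
s_2={}: X(s)=True s=False
s_3={r,s}: X(s)=False s=True
s_4={p,q,r}: X(s)=False s=False
s_5={p,q}: X(s)=False s=False
F(X(s)) holds; first witness at position 2.

Answer: 2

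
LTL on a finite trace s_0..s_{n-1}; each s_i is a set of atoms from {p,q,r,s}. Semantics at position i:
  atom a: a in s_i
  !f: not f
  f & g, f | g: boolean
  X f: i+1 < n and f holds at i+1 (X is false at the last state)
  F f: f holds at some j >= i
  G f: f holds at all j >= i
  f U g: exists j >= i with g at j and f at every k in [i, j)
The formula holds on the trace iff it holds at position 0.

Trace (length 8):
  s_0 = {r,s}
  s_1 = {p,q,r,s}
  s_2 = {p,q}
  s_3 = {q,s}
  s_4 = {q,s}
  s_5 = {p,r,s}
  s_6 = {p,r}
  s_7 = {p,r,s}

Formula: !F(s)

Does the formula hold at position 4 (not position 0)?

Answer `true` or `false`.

s_0={r,s}: !F(s)=False F(s)=True s=True
s_1={p,q,r,s}: !F(s)=False F(s)=True s=True
s_2={p,q}: !F(s)=False F(s)=True s=False
s_3={q,s}: !F(s)=False F(s)=True s=True
s_4={q,s}: !F(s)=False F(s)=True s=True
s_5={p,r,s}: !F(s)=False F(s)=True s=True
s_6={p,r}: !F(s)=False F(s)=True s=False
s_7={p,r,s}: !F(s)=False F(s)=True s=True
Evaluating at position 4: result = False

Answer: false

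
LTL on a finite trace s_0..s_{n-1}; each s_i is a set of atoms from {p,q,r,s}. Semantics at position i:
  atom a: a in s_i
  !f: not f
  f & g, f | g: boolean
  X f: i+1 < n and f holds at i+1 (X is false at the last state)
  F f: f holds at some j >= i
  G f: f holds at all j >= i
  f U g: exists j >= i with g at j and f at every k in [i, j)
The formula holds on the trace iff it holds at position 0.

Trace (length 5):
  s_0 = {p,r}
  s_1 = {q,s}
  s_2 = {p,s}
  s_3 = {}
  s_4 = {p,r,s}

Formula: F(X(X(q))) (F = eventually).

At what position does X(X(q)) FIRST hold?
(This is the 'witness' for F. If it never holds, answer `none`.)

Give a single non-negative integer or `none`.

Answer: none

Derivation:
s_0={p,r}: X(X(q))=False X(q)=True q=False
s_1={q,s}: X(X(q))=False X(q)=False q=True
s_2={p,s}: X(X(q))=False X(q)=False q=False
s_3={}: X(X(q))=False X(q)=False q=False
s_4={p,r,s}: X(X(q))=False X(q)=False q=False
F(X(X(q))) does not hold (no witness exists).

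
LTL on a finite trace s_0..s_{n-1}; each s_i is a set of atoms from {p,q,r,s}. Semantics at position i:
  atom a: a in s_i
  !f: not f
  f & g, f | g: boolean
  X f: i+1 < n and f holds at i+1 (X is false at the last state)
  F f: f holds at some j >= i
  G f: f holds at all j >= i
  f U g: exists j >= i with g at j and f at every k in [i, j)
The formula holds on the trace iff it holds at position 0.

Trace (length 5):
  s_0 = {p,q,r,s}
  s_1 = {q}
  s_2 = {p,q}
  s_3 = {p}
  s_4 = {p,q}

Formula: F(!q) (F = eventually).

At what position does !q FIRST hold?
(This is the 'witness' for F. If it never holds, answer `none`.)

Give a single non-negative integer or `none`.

s_0={p,q,r,s}: !q=False q=True
s_1={q}: !q=False q=True
s_2={p,q}: !q=False q=True
s_3={p}: !q=True q=False
s_4={p,q}: !q=False q=True
F(!q) holds; first witness at position 3.

Answer: 3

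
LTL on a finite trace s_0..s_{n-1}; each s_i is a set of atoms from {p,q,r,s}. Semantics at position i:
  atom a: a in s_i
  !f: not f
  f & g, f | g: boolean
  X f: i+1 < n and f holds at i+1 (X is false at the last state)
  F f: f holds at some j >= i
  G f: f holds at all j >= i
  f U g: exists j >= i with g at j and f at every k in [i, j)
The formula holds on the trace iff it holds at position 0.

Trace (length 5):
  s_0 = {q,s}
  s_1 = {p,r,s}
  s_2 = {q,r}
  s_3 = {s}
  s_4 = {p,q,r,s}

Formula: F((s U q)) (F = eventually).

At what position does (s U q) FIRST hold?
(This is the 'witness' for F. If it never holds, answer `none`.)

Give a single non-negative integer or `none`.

s_0={q,s}: (s U q)=True s=True q=True
s_1={p,r,s}: (s U q)=True s=True q=False
s_2={q,r}: (s U q)=True s=False q=True
s_3={s}: (s U q)=True s=True q=False
s_4={p,q,r,s}: (s U q)=True s=True q=True
F((s U q)) holds; first witness at position 0.

Answer: 0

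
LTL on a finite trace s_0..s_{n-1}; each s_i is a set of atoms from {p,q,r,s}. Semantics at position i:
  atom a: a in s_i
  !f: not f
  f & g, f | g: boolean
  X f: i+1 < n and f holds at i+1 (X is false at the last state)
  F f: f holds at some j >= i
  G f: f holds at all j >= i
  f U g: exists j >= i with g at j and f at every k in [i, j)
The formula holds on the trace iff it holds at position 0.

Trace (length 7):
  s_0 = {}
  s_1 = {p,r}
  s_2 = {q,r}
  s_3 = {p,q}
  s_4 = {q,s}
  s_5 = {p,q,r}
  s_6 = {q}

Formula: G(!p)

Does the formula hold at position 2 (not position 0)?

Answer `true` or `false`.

Answer: false

Derivation:
s_0={}: G(!p)=False !p=True p=False
s_1={p,r}: G(!p)=False !p=False p=True
s_2={q,r}: G(!p)=False !p=True p=False
s_3={p,q}: G(!p)=False !p=False p=True
s_4={q,s}: G(!p)=False !p=True p=False
s_5={p,q,r}: G(!p)=False !p=False p=True
s_6={q}: G(!p)=True !p=True p=False
Evaluating at position 2: result = False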